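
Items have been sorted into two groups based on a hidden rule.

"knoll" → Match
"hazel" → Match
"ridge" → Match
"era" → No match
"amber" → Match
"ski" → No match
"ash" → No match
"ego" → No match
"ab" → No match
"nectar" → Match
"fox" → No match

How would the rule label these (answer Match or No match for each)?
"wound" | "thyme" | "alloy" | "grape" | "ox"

Match, Match, Match, Match, No match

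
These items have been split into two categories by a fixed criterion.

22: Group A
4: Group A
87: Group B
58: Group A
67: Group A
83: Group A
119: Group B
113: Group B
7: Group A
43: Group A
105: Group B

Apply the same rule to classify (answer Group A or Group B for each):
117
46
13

One predicate separates the groups cleanly: at most 83.

Group B, Group A, Group A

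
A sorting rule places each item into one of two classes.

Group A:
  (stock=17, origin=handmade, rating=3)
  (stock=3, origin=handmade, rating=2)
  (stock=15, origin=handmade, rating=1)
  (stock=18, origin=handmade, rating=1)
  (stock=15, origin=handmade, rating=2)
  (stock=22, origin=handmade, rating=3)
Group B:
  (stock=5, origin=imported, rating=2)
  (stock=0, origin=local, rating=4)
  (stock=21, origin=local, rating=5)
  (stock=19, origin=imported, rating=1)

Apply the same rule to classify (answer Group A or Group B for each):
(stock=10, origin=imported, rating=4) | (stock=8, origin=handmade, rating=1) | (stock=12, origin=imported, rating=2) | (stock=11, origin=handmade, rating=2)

The pattern is that an item is 'Group A' exactly when: origin is handmade.
Group B: (stock=10, origin=imported, rating=4), since origin is imported. Group A: (stock=8, origin=handmade, rating=1), since origin is handmade. Group B: (stock=12, origin=imported, rating=2), since origin is imported. Group A: (stock=11, origin=handmade, rating=2), since origin is handmade.

Group B, Group A, Group B, Group A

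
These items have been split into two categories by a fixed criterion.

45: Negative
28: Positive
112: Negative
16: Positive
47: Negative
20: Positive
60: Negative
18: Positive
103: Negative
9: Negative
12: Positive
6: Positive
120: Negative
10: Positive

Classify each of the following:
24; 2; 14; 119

Positive, Positive, Positive, Negative

The rule appears to be: even AND at most 28.
24 — 24 is even, 24 ≤ 28, hence Positive.
2 — 2 is even, 2 ≤ 28, hence Positive.
14 — 14 is even, 14 ≤ 28, hence Positive.
119 — 119 is odd, 119 > 28, hence Negative.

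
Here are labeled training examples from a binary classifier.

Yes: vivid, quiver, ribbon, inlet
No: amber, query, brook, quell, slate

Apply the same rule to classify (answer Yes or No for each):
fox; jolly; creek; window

No, No, No, Yes

Looking at the examples, the only property every 'Yes' case has and every 'No' case lacks is: contains 'i'.
fox — no 'i', hence No.
jolly — no 'i', hence No.
creek — no 'i', hence No.
window — has 'i', hence Yes.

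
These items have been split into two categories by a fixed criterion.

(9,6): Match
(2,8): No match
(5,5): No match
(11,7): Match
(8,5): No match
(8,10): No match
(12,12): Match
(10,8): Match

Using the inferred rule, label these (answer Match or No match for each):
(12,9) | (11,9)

The classifier is using: first ≥ 9.

Match, Match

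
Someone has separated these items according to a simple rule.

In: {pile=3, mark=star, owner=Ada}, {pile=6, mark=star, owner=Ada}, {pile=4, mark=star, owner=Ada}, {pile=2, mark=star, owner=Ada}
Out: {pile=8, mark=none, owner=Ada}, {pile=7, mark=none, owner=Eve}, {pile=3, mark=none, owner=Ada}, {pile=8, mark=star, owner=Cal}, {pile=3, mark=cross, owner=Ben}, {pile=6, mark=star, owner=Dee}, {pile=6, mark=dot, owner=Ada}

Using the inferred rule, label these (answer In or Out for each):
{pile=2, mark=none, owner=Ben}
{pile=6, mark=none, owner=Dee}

The simplest hypothesis consistent with all the labels is: mark is star AND owner is Ada.
Out: {pile=2, mark=none, owner=Ben}, since mark is none, owner is Ben.
Out: {pile=6, mark=none, owner=Dee}, since mark is none, owner is Dee.

Out, Out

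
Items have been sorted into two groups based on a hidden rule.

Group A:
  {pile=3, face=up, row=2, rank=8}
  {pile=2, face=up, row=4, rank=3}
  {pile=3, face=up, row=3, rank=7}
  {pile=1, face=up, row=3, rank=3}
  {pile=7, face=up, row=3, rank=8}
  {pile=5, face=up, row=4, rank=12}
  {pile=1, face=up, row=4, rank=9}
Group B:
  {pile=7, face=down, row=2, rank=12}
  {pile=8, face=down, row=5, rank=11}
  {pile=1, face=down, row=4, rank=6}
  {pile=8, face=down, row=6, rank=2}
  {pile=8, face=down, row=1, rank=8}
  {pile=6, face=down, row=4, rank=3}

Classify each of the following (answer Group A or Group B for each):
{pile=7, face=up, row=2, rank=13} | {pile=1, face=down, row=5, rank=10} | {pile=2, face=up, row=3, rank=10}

All 'Group A' examples share one property — face is up — and every 'Group B' example lacks it.
Group A: {pile=7, face=up, row=2, rank=13}, since face is up. Group B: {pile=1, face=down, row=5, rank=10}, since face is down. Group A: {pile=2, face=up, row=3, rank=10}, since face is up.

Group A, Group B, Group A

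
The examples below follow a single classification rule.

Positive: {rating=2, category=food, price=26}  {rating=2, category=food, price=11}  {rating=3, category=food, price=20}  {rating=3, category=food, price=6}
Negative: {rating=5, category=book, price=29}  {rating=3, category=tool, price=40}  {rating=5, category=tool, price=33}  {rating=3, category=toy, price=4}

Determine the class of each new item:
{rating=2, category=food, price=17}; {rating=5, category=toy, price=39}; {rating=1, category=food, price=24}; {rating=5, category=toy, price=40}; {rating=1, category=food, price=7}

The simplest hypothesis consistent with all the labels is: category is food.
{rating=2, category=food, price=17}: Positive (category is food).
{rating=5, category=toy, price=39}: Negative (category is toy).
{rating=1, category=food, price=24}: Positive (category is food).
{rating=5, category=toy, price=40}: Negative (category is toy).
{rating=1, category=food, price=7}: Positive (category is food).

Positive, Negative, Positive, Negative, Positive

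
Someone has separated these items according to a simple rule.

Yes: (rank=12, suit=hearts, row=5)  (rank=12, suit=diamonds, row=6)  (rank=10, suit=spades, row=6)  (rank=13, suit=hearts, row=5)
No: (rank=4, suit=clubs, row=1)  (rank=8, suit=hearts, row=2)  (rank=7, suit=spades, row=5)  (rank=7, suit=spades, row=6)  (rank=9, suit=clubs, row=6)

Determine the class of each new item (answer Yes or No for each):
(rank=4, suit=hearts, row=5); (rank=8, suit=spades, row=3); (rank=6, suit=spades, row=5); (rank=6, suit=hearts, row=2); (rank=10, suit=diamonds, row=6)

The classifier is using: rank ≥ 10.
(rank=4, suit=hearts, row=5): rank = 4, does not satisfy this → No. (rank=8, suit=spades, row=3): rank = 8, does not satisfy this → No. (rank=6, suit=spades, row=5): rank = 6, does not satisfy this → No. (rank=6, suit=hearts, row=2): rank = 6, does not satisfy this → No. (rank=10, suit=diamonds, row=6): rank = 10, meets the rule → Yes.

No, No, No, No, Yes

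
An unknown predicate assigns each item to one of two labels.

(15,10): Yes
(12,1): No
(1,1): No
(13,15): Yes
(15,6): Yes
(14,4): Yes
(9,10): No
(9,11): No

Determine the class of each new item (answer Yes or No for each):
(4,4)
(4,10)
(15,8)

No, No, Yes

The distinguishing property — first ≥ 13 — holds for all the 'Yes' cases and none of the 'No' cases.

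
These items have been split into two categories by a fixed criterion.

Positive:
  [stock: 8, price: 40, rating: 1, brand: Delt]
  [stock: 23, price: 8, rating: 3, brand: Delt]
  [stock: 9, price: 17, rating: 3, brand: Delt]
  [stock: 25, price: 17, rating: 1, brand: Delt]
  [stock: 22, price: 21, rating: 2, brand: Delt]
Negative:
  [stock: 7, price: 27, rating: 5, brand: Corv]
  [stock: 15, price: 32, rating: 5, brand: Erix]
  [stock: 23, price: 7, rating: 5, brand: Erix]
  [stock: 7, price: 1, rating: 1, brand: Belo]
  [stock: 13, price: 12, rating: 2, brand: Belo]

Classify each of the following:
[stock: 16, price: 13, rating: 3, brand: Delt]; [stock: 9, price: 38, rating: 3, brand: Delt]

Positive, Positive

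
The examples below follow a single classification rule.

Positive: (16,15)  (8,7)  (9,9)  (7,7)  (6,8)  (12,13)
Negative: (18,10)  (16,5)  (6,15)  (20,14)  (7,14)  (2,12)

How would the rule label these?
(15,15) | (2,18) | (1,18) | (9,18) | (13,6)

'Positive' ⟺ |first − second| ≤ 2.
(15,15): |15−15| = 0 — meets the rule, so Positive.
(2,18): |2−18| = 16 — doesn't qualify, so Negative.
(1,18): |1−18| = 17 — doesn't qualify, so Negative.
(9,18): |9−18| = 9 — doesn't qualify, so Negative.
(13,6): |13−6| = 7 — doesn't qualify, so Negative.

Positive, Negative, Negative, Negative, Negative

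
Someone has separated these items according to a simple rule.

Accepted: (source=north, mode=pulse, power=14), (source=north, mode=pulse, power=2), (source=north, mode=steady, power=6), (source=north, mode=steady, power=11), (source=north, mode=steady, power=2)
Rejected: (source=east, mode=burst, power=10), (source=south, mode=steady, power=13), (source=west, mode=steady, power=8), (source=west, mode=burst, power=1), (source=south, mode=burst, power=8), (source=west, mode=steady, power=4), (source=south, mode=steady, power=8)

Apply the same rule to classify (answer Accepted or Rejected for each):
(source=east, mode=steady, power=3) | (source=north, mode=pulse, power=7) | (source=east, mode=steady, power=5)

Rejected, Accepted, Rejected

A rule that fits every label: source is north — true of each 'Accepted' example, false of each 'Rejected' one.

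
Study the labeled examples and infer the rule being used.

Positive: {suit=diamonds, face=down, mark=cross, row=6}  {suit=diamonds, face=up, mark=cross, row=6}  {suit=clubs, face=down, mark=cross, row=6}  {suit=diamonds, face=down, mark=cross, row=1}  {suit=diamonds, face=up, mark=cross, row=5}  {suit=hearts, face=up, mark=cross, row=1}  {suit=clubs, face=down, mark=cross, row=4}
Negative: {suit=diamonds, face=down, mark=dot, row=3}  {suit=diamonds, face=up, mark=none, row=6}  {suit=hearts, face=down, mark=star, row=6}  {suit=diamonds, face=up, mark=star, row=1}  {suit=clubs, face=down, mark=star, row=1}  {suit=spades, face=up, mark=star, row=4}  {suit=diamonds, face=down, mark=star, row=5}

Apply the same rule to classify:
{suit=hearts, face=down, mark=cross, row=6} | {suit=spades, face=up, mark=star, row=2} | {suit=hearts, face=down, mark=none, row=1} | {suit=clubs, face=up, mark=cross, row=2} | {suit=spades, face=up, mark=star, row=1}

Positive, Negative, Negative, Positive, Negative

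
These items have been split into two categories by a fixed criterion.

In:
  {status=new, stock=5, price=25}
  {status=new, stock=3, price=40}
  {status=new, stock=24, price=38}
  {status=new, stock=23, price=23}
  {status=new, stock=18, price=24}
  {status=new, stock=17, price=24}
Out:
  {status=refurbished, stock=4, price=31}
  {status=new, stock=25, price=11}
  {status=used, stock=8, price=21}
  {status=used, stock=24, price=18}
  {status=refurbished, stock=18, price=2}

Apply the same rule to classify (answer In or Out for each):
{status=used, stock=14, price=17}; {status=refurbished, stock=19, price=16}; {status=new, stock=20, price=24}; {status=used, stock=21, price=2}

Out, Out, In, Out

The simplest hypothesis consistent with all the labels is: status is new AND price ≥ 18.
{status=used, stock=14, price=17}: status is used, price = 17, does not satisfy this → Out. {status=refurbished, stock=19, price=16}: status is refurbished, price = 16, does not satisfy this → Out. {status=new, stock=20, price=24}: status is new, price = 24, fits → In. {status=used, stock=21, price=2}: status is used, price = 2, does not satisfy this → Out.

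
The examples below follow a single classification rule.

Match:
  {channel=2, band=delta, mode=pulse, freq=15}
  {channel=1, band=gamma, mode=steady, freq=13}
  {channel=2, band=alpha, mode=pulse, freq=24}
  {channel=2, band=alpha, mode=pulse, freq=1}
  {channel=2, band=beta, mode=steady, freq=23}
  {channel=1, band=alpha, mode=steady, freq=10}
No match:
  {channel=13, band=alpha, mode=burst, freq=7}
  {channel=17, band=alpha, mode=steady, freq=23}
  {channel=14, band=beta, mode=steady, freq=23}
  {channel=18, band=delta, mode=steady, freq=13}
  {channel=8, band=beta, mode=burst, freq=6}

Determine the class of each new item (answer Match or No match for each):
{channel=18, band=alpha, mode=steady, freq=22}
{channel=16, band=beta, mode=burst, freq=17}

No match, No match

Every 'Match' example satisfies: channel ≤ 2. None of the 'No match' examples do.
{channel=18, band=alpha, mode=steady, freq=22}: channel = 18, fails this test → No match. {channel=16, band=beta, mode=burst, freq=17}: channel = 16, fails this test → No match.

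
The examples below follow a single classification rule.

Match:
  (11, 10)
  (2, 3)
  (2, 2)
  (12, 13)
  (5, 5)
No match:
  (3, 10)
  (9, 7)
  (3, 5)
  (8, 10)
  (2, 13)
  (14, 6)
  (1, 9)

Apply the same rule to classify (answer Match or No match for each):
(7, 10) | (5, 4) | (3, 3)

The distinguishing property — |first − second| ≤ 1 — holds for all the 'Match' cases and none of the 'No match' cases.
(7, 10): No match (|7−10| = 3).
(5, 4): Match (|5−4| = 1).
(3, 3): Match (|3−3| = 0).

No match, Match, Match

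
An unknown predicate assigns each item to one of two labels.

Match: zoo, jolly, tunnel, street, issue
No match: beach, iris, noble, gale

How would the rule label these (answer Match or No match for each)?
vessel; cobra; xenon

The classifier is using: has a double letter.
vessel: Match ('ss' doubled). cobra: No match (no doubled letter). xenon: No match (no doubled letter).

Match, No match, No match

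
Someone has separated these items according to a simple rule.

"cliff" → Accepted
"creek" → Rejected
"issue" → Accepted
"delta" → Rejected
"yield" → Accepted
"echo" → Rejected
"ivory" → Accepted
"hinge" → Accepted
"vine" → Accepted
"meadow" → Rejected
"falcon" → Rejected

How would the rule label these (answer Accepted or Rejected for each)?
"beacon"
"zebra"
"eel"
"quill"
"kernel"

The rule appears to be: contains 'i'.
"beacon" → no 'i' → Rejected.
"zebra" → no 'i' → Rejected.
"eel" → no 'i' → Rejected.
"quill" → has 'i' → Accepted.
"kernel" → no 'i' → Rejected.

Rejected, Rejected, Rejected, Accepted, Rejected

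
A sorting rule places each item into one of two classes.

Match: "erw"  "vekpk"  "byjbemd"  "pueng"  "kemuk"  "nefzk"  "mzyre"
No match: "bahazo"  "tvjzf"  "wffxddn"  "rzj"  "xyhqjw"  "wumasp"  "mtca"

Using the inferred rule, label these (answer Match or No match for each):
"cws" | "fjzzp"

No match, No match

The classifier is using: contains 'e'.
No match: "cws", since no 'e'.
No match: "fjzzp", since no 'e'.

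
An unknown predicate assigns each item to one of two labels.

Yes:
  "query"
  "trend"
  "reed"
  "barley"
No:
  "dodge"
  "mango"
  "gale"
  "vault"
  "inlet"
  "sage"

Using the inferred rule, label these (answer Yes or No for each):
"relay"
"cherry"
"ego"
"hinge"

Yes, Yes, No, No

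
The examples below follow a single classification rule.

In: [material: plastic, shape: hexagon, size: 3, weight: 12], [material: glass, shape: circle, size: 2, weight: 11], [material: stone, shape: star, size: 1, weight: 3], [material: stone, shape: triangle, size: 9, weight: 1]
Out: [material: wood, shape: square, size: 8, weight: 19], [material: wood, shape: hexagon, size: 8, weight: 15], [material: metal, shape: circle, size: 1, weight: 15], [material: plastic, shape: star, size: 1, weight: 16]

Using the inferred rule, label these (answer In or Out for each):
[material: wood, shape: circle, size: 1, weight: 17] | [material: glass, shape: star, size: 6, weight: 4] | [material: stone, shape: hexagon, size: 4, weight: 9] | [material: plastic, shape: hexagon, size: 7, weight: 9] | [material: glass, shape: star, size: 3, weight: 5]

Out, In, In, In, In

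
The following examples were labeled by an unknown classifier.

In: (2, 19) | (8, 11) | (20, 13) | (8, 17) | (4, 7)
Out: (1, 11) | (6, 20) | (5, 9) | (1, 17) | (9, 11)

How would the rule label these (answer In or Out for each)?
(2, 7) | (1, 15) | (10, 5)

In, Out, In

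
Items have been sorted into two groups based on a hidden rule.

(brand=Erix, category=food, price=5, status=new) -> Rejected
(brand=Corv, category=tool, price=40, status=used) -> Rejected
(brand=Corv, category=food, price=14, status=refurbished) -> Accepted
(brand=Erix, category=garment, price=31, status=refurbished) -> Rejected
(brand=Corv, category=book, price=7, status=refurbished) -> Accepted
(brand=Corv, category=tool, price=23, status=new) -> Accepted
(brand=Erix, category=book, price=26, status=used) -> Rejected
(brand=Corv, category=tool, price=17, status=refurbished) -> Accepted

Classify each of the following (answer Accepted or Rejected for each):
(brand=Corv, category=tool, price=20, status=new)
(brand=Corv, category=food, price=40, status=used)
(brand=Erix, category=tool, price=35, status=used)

All 'Accepted' examples share one property — brand is Corv AND price ≤ 23 — and every 'Rejected' example lacks it.
(brand=Corv, category=tool, price=20, status=new) → brand is Corv, price = 20 → Accepted. (brand=Corv, category=food, price=40, status=used) → brand is Corv, price = 40 → Rejected. (brand=Erix, category=tool, price=35, status=used) → brand is Erix, price = 35 → Rejected.

Accepted, Rejected, Rejected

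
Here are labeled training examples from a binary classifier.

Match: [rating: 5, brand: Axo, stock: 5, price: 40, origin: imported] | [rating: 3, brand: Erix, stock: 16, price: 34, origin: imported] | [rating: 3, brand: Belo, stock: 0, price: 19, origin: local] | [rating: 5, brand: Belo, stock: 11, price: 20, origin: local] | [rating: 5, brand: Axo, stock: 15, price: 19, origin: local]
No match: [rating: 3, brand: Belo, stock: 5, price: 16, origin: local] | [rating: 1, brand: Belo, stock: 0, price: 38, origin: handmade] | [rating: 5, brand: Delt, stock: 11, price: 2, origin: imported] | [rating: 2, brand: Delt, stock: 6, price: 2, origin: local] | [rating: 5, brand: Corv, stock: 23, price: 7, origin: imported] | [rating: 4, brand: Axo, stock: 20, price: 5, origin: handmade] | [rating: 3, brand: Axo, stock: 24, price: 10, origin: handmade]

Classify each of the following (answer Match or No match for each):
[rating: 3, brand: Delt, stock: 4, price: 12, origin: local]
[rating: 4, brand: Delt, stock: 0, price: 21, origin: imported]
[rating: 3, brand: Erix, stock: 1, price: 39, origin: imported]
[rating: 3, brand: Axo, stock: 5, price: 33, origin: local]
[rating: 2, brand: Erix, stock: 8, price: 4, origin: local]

No match, Match, Match, Match, No match

The rule appears to be: rating ≥ 2 AND price ≥ 19.
[rating: 3, brand: Delt, stock: 4, price: 12, origin: local]: rating = 3, price = 12, doesn't qualify → No match.
[rating: 4, brand: Delt, stock: 0, price: 21, origin: imported]: rating = 4, price = 21, matches → Match.
[rating: 3, brand: Erix, stock: 1, price: 39, origin: imported]: rating = 3, price = 39, matches → Match.
[rating: 3, brand: Axo, stock: 5, price: 33, origin: local]: rating = 3, price = 33, matches → Match.
[rating: 2, brand: Erix, stock: 8, price: 4, origin: local]: rating = 2, price = 4, doesn't qualify → No match.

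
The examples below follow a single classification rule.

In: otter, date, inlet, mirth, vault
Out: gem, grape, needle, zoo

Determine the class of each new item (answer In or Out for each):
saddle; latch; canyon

A rule that fits every label: contains 't' — true of each 'In' example, false of each 'Out' one.
saddle: Out (no 't'). latch: In (has 't'). canyon: Out (no 't').

Out, In, Out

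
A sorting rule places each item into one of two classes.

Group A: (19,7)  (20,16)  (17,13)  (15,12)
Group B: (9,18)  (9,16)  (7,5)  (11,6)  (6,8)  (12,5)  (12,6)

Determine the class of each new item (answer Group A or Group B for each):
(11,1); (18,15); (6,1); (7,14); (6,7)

'Group A' ⟺ first ≥ 13.
(11,1): first 11, fails the rule → Group B.
(18,15): first 18, satisfies this → Group A.
(6,1): first 6, fails the rule → Group B.
(7,14): first 7, fails the rule → Group B.
(6,7): first 6, fails the rule → Group B.

Group B, Group A, Group B, Group B, Group B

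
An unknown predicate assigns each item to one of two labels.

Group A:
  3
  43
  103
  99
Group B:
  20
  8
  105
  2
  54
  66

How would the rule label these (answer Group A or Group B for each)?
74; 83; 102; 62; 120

Every 'Group A' example satisfies: ≡ 3 (mod 4). None of the 'Group B' examples do.
74 — 74 mod 4 = 2, hence Group B.
83 — 83 mod 4 = 3, hence Group A.
102 — 102 mod 4 = 2, hence Group B.
62 — 62 mod 4 = 2, hence Group B.
120 — 120 mod 4 = 0, hence Group B.

Group B, Group A, Group B, Group B, Group B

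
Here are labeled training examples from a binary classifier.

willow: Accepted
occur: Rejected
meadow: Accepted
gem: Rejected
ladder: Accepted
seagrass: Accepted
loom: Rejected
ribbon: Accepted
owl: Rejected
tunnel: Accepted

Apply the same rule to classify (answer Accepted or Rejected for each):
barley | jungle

Accepted, Accepted

The rule appears to be: length ≥ 6.
barley → length 6 → Accepted. jungle → length 6 → Accepted.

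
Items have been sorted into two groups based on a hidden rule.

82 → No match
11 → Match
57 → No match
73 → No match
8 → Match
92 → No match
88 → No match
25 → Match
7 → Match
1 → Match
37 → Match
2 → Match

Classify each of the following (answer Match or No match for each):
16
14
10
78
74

Match, Match, Match, No match, No match

The common property of the 'Match' items is: at most 37. No 'No match' item has it.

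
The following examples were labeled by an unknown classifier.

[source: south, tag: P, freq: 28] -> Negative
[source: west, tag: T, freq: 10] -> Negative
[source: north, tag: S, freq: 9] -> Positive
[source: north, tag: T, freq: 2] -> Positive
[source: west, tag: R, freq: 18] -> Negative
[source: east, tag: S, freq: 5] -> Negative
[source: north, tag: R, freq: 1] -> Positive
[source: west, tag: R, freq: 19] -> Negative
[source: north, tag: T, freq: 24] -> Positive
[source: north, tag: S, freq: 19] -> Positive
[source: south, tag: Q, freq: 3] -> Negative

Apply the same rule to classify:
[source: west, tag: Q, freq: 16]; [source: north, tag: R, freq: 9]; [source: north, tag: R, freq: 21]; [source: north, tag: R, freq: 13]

Looking at the examples, the only property every 'Positive' case has and every 'Negative' case lacks is: source is north.
[source: west, tag: Q, freq: 16] — source is west, hence Negative. [source: north, tag: R, freq: 9] — source is north, hence Positive. [source: north, tag: R, freq: 21] — source is north, hence Positive. [source: north, tag: R, freq: 13] — source is north, hence Positive.

Negative, Positive, Positive, Positive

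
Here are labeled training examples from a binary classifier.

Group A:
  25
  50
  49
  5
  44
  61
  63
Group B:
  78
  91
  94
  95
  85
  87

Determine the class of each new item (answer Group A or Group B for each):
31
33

The distinguishing property — at most 63 — holds for all the 'Group A' cases and none of the 'Group B' cases.

Group A, Group A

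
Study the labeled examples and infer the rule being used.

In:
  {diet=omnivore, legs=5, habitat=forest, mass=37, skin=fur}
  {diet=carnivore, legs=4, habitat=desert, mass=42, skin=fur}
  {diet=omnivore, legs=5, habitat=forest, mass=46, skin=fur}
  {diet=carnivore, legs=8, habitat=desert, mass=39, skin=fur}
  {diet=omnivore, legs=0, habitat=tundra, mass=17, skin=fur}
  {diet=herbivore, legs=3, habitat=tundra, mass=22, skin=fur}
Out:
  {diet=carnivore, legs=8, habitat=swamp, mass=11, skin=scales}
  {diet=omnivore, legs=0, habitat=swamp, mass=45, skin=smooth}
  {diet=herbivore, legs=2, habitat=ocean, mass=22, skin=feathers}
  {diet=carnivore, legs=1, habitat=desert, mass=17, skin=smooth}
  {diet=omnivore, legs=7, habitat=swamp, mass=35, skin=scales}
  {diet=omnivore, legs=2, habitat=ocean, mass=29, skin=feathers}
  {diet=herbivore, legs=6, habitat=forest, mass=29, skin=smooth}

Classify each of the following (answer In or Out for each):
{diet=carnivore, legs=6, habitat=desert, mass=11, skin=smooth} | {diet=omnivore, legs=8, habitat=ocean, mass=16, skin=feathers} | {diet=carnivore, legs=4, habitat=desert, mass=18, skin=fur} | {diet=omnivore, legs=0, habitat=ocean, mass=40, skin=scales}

The classifier is using: skin is fur.
{diet=carnivore, legs=6, habitat=desert, mass=11, skin=smooth} → skin is smooth → Out. {diet=omnivore, legs=8, habitat=ocean, mass=16, skin=feathers} → skin is feathers → Out. {diet=carnivore, legs=4, habitat=desert, mass=18, skin=fur} → skin is fur → In. {diet=omnivore, legs=0, habitat=ocean, mass=40, skin=scales} → skin is scales → Out.

Out, Out, In, Out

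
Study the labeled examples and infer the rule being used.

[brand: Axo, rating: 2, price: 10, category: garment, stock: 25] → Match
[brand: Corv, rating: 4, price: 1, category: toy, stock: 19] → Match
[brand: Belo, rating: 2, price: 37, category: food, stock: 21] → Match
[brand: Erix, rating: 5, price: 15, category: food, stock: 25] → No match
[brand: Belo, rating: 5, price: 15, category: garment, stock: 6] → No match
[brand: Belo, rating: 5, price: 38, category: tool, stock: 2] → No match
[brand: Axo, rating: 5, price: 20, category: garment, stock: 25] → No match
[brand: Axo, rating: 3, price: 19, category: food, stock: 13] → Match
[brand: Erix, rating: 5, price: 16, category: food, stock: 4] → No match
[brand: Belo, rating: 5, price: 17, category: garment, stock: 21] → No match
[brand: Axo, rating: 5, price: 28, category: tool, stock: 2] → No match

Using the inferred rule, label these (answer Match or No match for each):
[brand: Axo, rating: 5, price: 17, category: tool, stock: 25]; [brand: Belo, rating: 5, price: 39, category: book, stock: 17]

The rule appears to be: rating ≤ 4.
[brand: Axo, rating: 5, price: 17, category: tool, stock: 25] → rating = 5 → No match.
[brand: Belo, rating: 5, price: 39, category: book, stock: 17] → rating = 5 → No match.

No match, No match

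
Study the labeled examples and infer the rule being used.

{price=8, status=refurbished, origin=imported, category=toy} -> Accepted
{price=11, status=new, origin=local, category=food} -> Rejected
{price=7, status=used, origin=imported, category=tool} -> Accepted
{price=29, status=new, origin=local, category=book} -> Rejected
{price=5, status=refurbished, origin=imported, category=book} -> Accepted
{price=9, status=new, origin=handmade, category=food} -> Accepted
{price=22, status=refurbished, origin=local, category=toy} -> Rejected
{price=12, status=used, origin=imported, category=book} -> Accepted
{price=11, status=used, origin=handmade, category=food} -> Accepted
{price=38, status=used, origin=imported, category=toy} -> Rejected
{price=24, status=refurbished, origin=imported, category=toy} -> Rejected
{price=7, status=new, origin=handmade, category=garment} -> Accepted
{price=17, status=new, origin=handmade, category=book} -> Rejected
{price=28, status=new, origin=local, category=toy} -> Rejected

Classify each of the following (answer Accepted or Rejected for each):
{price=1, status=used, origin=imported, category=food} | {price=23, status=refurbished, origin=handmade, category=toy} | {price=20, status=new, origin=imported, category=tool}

Every 'Accepted' example satisfies: origin is not local AND price ≤ 12. None of the 'Rejected' examples do.
{price=1, status=used, origin=imported, category=food} → origin is imported, price = 1 → Accepted. {price=23, status=refurbished, origin=handmade, category=toy} → origin is handmade, price = 23 → Rejected. {price=20, status=new, origin=imported, category=tool} → origin is imported, price = 20 → Rejected.

Accepted, Rejected, Rejected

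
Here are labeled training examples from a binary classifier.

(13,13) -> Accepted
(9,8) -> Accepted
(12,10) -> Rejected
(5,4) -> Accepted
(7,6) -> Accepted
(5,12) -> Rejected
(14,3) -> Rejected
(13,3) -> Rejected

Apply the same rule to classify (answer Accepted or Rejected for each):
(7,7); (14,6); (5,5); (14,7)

The common property of the 'Accepted' items is: |first − second| ≤ 1. No 'Rejected' item has it.
(7,7): Accepted (|7−7| = 0).
(14,6): Rejected (|14−6| = 8).
(5,5): Accepted (|5−5| = 0).
(14,7): Rejected (|14−7| = 7).

Accepted, Rejected, Accepted, Rejected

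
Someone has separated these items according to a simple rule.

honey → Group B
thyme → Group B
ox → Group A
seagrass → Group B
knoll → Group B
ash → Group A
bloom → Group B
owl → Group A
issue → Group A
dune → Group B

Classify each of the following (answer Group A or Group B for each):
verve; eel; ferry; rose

Group B, Group A, Group B, Group B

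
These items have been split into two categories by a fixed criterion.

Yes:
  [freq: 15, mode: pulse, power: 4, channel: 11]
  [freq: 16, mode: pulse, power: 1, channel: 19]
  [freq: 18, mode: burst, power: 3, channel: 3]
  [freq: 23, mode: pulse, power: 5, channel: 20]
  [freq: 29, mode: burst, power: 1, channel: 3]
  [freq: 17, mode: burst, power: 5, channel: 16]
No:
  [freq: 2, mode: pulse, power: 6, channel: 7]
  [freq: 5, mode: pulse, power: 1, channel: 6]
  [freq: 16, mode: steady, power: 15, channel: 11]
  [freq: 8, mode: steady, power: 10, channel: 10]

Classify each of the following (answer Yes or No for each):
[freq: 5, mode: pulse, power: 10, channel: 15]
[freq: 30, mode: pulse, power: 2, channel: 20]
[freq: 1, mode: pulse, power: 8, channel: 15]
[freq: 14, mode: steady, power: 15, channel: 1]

One predicate separates the groups cleanly: freq ≥ 8 AND power ≤ 5.
[freq: 5, mode: pulse, power: 10, channel: 15] → freq = 5, power = 10 → No.
[freq: 30, mode: pulse, power: 2, channel: 20] → freq = 30, power = 2 → Yes.
[freq: 1, mode: pulse, power: 8, channel: 15] → freq = 1, power = 8 → No.
[freq: 14, mode: steady, power: 15, channel: 1] → freq = 14, power = 15 → No.

No, Yes, No, No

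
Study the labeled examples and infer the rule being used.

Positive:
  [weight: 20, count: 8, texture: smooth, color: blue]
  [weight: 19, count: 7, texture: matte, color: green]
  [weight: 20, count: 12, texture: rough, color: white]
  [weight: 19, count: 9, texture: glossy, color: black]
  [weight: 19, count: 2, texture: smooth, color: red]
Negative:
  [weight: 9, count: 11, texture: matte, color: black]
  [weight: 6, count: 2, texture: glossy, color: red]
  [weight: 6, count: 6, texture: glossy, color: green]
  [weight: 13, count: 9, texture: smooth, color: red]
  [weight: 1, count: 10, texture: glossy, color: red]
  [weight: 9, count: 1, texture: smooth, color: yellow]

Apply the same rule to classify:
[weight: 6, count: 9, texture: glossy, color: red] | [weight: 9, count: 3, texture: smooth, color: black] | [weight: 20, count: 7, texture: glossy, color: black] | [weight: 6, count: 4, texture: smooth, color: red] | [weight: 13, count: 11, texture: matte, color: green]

The classifier is using: weight ≥ 19.

Negative, Negative, Positive, Negative, Negative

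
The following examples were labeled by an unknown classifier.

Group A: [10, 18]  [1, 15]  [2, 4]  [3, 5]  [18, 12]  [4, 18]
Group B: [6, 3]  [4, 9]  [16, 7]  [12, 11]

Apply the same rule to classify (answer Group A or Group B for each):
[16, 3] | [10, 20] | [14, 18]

Rule: sum is even. This holds for each 'Group A' example and fails for each 'Group B' one.
[16, 3]: 16+3 = 19 — fails this test, so Group B. [10, 20]: 10+20 = 30 — passes, so Group A. [14, 18]: 14+18 = 32 — passes, so Group A.

Group B, Group A, Group A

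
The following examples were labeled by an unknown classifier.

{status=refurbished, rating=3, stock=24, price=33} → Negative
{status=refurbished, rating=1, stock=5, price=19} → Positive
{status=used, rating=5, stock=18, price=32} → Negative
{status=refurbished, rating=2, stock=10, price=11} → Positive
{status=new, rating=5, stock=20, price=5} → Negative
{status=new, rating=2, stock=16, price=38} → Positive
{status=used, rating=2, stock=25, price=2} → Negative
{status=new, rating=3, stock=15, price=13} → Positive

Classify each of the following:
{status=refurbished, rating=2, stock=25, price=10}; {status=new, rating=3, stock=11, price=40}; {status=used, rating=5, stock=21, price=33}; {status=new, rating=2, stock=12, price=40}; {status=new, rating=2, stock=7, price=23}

Negative, Positive, Negative, Positive, Positive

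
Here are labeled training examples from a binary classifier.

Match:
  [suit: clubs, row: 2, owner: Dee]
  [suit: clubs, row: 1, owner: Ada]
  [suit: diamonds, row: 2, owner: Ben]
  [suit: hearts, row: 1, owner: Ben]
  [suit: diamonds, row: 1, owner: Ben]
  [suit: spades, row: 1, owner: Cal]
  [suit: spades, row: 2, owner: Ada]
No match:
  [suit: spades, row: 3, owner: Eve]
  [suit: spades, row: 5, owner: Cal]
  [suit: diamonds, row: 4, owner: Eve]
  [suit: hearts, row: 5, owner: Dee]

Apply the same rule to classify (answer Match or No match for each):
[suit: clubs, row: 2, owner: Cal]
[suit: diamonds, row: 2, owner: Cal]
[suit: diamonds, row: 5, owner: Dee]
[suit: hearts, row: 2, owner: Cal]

Match, Match, No match, Match

Rule: row ≤ 2. This holds for each 'Match' example and fails for each 'No match' one.
[suit: clubs, row: 2, owner: Cal]: Match (row = 2).
[suit: diamonds, row: 2, owner: Cal]: Match (row = 2).
[suit: diamonds, row: 5, owner: Dee]: No match (row = 5).
[suit: hearts, row: 2, owner: Cal]: Match (row = 2).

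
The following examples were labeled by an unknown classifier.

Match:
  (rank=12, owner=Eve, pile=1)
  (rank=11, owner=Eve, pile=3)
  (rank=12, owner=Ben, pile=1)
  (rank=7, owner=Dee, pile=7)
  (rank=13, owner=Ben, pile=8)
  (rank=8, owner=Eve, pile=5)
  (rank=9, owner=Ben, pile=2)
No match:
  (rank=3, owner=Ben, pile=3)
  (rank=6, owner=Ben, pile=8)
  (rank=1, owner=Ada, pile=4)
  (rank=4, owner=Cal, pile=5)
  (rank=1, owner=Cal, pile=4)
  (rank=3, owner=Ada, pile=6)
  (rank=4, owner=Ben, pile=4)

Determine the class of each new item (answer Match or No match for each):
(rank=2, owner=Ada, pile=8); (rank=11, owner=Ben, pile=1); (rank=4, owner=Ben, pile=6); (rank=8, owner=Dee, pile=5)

The classifier is using: rank ≥ 7.
(rank=2, owner=Ada, pile=8) — rank = 2, hence No match.
(rank=11, owner=Ben, pile=1) — rank = 11, hence Match.
(rank=4, owner=Ben, pile=6) — rank = 4, hence No match.
(rank=8, owner=Dee, pile=5) — rank = 8, hence Match.

No match, Match, No match, Match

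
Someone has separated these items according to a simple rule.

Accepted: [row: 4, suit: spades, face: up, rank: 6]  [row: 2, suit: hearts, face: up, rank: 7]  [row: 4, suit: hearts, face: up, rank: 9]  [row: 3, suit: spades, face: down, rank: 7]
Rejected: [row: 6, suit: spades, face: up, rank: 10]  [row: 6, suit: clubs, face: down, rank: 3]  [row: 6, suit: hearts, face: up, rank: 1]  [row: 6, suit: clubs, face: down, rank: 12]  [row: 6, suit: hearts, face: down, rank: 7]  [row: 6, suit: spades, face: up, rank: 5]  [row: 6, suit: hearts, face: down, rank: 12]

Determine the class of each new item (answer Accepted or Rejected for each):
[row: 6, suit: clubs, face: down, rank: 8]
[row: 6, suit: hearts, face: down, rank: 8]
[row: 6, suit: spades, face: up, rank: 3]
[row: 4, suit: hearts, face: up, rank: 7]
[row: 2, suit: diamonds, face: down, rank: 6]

The common property of the 'Accepted' items is: row ≤ 4. No 'Rejected' item has it.

Rejected, Rejected, Rejected, Accepted, Accepted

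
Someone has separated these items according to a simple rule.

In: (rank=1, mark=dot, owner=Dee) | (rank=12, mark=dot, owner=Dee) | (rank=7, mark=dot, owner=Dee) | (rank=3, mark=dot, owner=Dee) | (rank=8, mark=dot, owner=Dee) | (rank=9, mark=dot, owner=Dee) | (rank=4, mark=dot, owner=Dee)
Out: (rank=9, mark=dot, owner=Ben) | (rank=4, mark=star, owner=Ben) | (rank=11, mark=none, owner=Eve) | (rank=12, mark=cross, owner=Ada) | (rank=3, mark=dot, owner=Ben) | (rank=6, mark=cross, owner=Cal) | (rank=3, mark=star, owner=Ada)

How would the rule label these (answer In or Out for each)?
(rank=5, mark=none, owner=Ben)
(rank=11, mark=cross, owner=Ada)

Out, Out

A rule that fits every label: owner is Dee — true of each 'In' example, false of each 'Out' one.
(rank=5, mark=none, owner=Ben) → owner is Ben → Out.
(rank=11, mark=cross, owner=Ada) → owner is Ada → Out.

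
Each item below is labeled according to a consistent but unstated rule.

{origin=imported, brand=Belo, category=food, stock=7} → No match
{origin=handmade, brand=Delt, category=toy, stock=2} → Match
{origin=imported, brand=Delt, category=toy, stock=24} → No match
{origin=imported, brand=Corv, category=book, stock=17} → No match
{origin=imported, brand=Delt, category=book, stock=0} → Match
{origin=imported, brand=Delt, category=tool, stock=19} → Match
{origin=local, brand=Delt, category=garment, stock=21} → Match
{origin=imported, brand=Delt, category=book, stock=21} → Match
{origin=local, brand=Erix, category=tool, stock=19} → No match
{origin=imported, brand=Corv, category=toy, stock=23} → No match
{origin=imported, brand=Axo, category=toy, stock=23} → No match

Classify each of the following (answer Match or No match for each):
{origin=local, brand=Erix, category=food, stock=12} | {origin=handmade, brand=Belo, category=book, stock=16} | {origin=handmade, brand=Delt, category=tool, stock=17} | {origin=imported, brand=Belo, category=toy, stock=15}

The distinguishing property — brand is Delt AND stock ≤ 21 — holds for all the 'Match' cases and none of the 'No match' cases.
{origin=local, brand=Erix, category=food, stock=12} — brand is Erix, stock = 12, hence No match.
{origin=handmade, brand=Belo, category=book, stock=16} — brand is Belo, stock = 16, hence No match.
{origin=handmade, brand=Delt, category=tool, stock=17} — brand is Delt, stock = 17, hence Match.
{origin=imported, brand=Belo, category=toy, stock=15} — brand is Belo, stock = 15, hence No match.

No match, No match, Match, No match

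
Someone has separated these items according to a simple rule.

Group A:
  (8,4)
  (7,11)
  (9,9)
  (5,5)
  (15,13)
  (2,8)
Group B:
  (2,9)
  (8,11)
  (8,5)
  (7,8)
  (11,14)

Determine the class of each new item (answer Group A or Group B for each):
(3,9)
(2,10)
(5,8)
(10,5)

All 'Group A' examples share one property — sum is even — and every 'Group B' example lacks it.
Group A: (3,9), since 3+9 = 12.
Group A: (2,10), since 2+10 = 12.
Group B: (5,8), since 5+8 = 13.
Group B: (10,5), since 10+5 = 15.

Group A, Group A, Group B, Group B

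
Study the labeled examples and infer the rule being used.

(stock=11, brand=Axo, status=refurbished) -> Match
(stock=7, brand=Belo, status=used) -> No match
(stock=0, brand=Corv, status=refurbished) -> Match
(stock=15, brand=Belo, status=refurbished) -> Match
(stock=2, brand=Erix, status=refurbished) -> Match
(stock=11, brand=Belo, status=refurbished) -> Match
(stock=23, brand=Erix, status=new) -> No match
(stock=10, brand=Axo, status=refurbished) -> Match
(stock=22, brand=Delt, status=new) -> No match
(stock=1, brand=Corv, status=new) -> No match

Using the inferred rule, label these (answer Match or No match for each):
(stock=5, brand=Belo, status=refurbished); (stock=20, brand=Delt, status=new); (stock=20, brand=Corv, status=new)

The classifier is using: status is refurbished.
(stock=5, brand=Belo, status=refurbished) — status is refurbished, hence Match.
(stock=20, brand=Delt, status=new) — status is new, hence No match.
(stock=20, brand=Corv, status=new) — status is new, hence No match.

Match, No match, No match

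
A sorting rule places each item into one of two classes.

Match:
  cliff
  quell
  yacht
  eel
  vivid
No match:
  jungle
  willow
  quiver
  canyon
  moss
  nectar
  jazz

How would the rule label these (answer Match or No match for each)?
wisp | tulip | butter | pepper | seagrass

All 'Match' examples share one property — odd length — and every 'No match' example lacks it.
wisp → length 4 → No match.
tulip → length 5 → Match.
butter → length 6 → No match.
pepper → length 6 → No match.
seagrass → length 8 → No match.

No match, Match, No match, No match, No match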